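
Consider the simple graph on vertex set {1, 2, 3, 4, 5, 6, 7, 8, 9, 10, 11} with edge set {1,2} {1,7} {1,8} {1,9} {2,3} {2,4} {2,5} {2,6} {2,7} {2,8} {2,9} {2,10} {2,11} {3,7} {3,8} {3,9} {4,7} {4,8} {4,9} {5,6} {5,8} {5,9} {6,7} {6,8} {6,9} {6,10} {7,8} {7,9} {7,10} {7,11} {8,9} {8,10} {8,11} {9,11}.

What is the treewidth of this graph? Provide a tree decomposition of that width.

Each bag holds 5 vertices, so the decomposition has width 4, which upper-bounds the treewidth. Conversely, {2, 5, 6, 8, 9} is a clique of size 5, and the vertices of any clique must share a bag in every tree decomposition; so some bag has ≥ 5 vertices and tw(G) ≥ 4. Combining the bounds, tw(G) = 4.

Treewidth 4.
One optimal decomposition is:
Bags: B1 = {2, 4, 7, 8, 9}  B2 = {2, 6, 7, 8, 9}  B3 = {2, 6, 7, 8, 10}  B4 = {2, 3, 7, 8, 9}  B5 = {1, 2, 7, 8, 9}  B6 = {2, 7, 8, 9, 11}  B7 = {2, 5, 6, 8, 9}
Tree: B1–B2, B2–B3, B2–B4, B2–B5, B4–B6, B2–B7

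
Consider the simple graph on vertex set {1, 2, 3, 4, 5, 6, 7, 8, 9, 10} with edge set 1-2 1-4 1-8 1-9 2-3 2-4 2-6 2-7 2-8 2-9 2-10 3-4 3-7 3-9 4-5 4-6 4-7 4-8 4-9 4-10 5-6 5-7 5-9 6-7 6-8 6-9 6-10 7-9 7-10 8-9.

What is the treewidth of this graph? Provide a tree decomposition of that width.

Every bag has size at most 5, so the width is 5 − 1 = 4 and tw(G) ≤ 4. Conversely, {1, 2, 4, 8, 9} is a clique of size 5, and the vertices of any clique must share a bag in every tree decomposition; so some bag has ≥ 5 vertices and tw(G) ≥ 4. Therefore the treewidth is 4.

Treewidth 4.
One optimal decomposition is:
Bags: B1 = {2, 4, 6, 8, 9}  B2 = {2, 4, 6, 7, 9}  B3 = {4, 5, 6, 7, 9}  B4 = {2, 4, 6, 7, 10}  B5 = {1, 2, 4, 8, 9}  B6 = {2, 3, 4, 7, 9}
Tree: B1–B2, B2–B3, B2–B4, B1–B5, B2–B6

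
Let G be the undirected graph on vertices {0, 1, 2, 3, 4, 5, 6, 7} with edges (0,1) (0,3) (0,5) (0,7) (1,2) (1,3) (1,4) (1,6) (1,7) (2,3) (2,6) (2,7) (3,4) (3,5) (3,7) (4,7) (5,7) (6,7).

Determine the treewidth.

A width-3 tree decomposition is:
Bags: B1 = {1, 2, 3, 7}  B2 = {1, 3, 4, 7}  B3 = {1, 2, 6, 7}  B4 = {0, 1, 3, 7}  B5 = {0, 3, 5, 7}
Tree: B1–B2, B1–B3, B1–B4, B4–B5
Every bag has size at most 4, so the width is 4 − 1 = 3 and tw(G) ≤ 3. On the other hand G contains the 4-clique {0, 1, 3, 7}. A clique must lie in a single bag of any decomposition, so no decomposition can have width below 3. Hence tw(G) = 3 exactly.

3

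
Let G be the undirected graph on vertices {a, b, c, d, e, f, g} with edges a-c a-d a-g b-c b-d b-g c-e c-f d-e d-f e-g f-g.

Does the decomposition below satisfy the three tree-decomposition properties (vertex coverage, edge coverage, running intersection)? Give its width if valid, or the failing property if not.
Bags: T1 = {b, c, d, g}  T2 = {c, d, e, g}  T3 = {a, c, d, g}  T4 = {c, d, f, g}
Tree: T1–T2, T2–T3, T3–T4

Checking the three conditions: (i) the bags cover all of {a, b, c, d, e, f, g}; (ii) for each edge, some bag contains both endpoints; (iii) the bags containing any fixed vertex form a subtree. All hold, so the decomposition is valid with width 4 − 1 = 3.

Yes; width 3.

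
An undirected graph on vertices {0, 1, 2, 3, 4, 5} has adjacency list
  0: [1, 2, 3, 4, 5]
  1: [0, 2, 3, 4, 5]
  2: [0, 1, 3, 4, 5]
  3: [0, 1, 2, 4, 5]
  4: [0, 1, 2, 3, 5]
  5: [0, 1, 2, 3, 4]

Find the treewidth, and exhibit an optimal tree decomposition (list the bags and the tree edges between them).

With just one bag of size 6, the width is 6 − 1 = 5, so tw(G) ≤ 5. On the other hand G contains the 6-clique {0, 1, 2, 3, 4, 5}. A clique must lie in a single bag of any decomposition, so no decomposition can have width below 5. Combining the bounds, tw(G) = 5.

Treewidth 5.
One optimal decomposition is:
Bags: B1 = {0, 1, 2, 3, 4, 5}
Tree: (single bag)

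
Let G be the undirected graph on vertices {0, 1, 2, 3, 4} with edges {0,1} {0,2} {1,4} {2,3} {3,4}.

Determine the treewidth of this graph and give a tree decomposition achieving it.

Treewidth 2.
One such decomposition:
Bags: B1 = {0, 1, 4}  B2 = {0, 3, 4}  B3 = {0, 2, 3}
Tree: B1–B2, B2–B3

Each bag holds 3 vertices, so the decomposition has width 2, which upper-bounds the treewidth. The edges 0–1–4–3–2–0 form a cycle, so G is not a tree and its treewidth is at least 2. Therefore the treewidth is 2.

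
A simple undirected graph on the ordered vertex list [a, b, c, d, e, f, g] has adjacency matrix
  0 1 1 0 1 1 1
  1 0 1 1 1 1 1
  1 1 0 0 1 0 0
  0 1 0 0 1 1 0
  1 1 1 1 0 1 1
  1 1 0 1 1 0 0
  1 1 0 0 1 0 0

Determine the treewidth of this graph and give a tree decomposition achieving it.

Treewidth 3.
Bags: B1 = {b, d, e, f}  B2 = {a, b, e, f}  B3 = {a, b, c, e}  B4 = {a, b, e, g}
Tree: B1–B2, B2–B3, B2–B4

Every bag has size at most 4, so the width is 4 − 1 = 3 and tw(G) ≤ 3. Conversely, {b, d, e, f} is a clique of size 4, and the vertices of any clique must share a bag in every tree decomposition; so some bag has ≥ 4 vertices and tw(G) ≥ 3. Hence tw(G) = 3 exactly.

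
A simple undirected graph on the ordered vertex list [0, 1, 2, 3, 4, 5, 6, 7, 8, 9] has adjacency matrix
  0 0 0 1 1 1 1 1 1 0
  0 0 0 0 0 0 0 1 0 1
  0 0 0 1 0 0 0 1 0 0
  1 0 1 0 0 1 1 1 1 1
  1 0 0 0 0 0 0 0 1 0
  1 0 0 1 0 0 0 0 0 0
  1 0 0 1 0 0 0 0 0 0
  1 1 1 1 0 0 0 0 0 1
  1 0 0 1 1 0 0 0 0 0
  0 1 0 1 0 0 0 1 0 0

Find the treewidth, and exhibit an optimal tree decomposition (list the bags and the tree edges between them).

Each bag holds 3 vertices, so the decomposition has width 2, which upper-bounds the treewidth. On the other hand G contains the 3-clique {1, 7, 9}. A clique must lie in a single bag of any decomposition, so no decomposition can have width below 2. The upper and lower bounds meet at 2, so that is the treewidth.

Treewidth 2.
Bags: B1 = {0, 3, 7}  B2 = {0, 3, 6}  B3 = {3, 7, 9}  B4 = {0, 3, 5}  B5 = {2, 3, 7}  B6 = {0, 3, 8}  B7 = {1, 7, 9}  B8 = {0, 4, 8}
Tree: B1–B2, B1–B3, B1–B4, B3–B5, B1–B6, B3–B7, B6–B8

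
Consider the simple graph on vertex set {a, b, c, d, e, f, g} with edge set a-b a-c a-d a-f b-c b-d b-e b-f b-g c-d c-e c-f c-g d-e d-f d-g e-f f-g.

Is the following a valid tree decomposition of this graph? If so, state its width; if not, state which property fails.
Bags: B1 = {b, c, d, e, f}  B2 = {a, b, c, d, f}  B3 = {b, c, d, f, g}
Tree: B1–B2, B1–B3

Yes; width 4.

Every vertex of G appears in some bag (union = {a, b, c, d, e, f, g}); every edge is covered by a bag; and for each vertex v the set of bags containing v is connected in the bag tree. The decomposition is therefore valid. The largest bag has 5 vertices, so the width is 4.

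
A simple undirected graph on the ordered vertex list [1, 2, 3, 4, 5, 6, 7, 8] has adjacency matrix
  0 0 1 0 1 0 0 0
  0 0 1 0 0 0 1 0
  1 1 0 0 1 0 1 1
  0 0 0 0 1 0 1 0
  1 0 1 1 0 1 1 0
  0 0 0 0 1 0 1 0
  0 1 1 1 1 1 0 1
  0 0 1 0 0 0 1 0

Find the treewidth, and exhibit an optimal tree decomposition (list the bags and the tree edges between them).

Treewidth 2.
One such decomposition:
Bags: B1 = {1, 3, 5}  B2 = {3, 5, 7}  B3 = {3, 7, 8}  B4 = {2, 3, 7}  B5 = {5, 6, 7}  B6 = {4, 5, 7}
Tree: B1–B2, B2–B3, B2–B4, B2–B5, B2–B6

The largest bag has 3 vertices, giving width 2; this decomposition certifies tw(G) ≤ 2. On the other hand G contains the 3-clique {1, 3, 5}. A clique must lie in a single bag of any decomposition, so no decomposition can have width below 2. The upper and lower bounds meet at 2, so that is the treewidth.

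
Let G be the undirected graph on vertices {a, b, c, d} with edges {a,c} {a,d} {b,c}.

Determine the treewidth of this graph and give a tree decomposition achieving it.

Treewidth 1.
Bags: B1 = {a, d}  B2 = {a, c}  B3 = {b, c}
Tree: B1–B2, B2–B3

The largest bag has 2 vertices, giving width 1; this decomposition certifies tw(G) ≤ 1. Since G has at least one edge (e.g. d–a), it is not an edgeless graph, so tw(G) ≥ 1. The upper and lower bounds meet at 1, so that is the treewidth.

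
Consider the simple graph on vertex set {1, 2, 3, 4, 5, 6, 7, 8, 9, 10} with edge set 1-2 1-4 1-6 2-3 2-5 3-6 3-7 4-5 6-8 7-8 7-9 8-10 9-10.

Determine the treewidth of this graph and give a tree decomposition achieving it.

Each bag holds 3 vertices, so the decomposition has width 2, which upper-bounds the treewidth. For the lower bound, G contains the cycle 5–4–1–2–5, so G is not a forest; only forests have treewidth ≤ 1, hence tw(G) ≥ 2. Therefore the treewidth is 2.

Treewidth 2.
One optimal decomposition is:
Bags: B1 = {2, 4, 5}  B2 = {1, 2, 4}  B3 = {1, 2, 3}  B4 = {1, 3, 6}  B5 = {3, 6, 7}  B6 = {6, 7, 8}  B7 = {7, 8, 9}  B8 = {8, 9, 10}
Tree: B1–B2, B2–B3, B3–B4, B4–B5, B5–B6, B6–B7, B7–B8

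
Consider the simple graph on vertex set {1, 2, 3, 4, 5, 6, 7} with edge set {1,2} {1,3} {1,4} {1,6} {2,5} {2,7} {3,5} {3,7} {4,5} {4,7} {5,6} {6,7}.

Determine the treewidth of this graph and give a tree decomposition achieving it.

The largest bag has 4 vertices, giving width 3; this decomposition certifies tw(G) ≤ 3. For the lower bound: the 4 vertex sets {4,7}, {1,2}, {5}, {6} are disjoint, each induces a connected subgraph, and every pair is joined by at least one edge of G. Contracting each set to a single vertex therefore yields K_{4} as a minor, and since treewidth is minor-monotone, tw(G) ≥ tw(K_{4}) = 3. The upper and lower bounds meet at 3, so that is the treewidth.

Treewidth 3.
One optimal decomposition is:
Bags: B1 = {1, 4, 5, 7}  B2 = {1, 2, 5, 7}  B3 = {1, 5, 6, 7}  B4 = {1, 3, 5, 7}
Tree: B1–B2, B2–B3, B3–B4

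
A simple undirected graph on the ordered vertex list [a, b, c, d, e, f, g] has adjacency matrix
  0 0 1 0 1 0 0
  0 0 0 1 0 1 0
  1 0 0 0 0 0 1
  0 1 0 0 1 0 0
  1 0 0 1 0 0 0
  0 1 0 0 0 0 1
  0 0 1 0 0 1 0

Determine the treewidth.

2

A width-2 tree decomposition is:
Bags: B1 = {a, c, g}  B2 = {a, e, g}  B3 = {d, e, g}  B4 = {b, d, g}  B5 = {b, f, g}
Tree: B1–B2, B2–B3, B3–B4, B4–B5
Each bag holds 3 vertices, so the decomposition has width 2, which upper-bounds the treewidth. For the lower bound, G contains the cycle g–c–a–e–d–b–f–g, so G is not a forest; only forests have treewidth ≤ 1, hence tw(G) ≥ 2. Hence tw(G) = 2 exactly.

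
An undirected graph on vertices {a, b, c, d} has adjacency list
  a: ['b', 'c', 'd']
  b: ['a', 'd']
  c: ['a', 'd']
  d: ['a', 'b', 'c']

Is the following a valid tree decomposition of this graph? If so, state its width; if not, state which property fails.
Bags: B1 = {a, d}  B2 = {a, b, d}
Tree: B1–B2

No — vertex c appears in no bag.

A tree decomposition must satisfy three properties: every vertex lies in some bag; for every edge, both endpoints lie together in some bag; and for every vertex, the bags containing it form a connected subtree. Here vertex c appears in no bag, so the decomposition is invalid.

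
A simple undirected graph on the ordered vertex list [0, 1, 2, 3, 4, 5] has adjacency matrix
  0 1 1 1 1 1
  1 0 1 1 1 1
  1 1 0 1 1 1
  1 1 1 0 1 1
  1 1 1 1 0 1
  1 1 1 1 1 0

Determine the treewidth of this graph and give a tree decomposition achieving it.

With just one bag of size 6, the width is 6 − 1 = 5, so tw(G) ≤ 5. Conversely, {0, 1, 2, 3, 4, 5} is a clique of size 6, and the vertices of any clique must share a bag in every tree decomposition; so some bag has ≥ 6 vertices and tw(G) ≥ 5. Hence tw(G) = 5 exactly.

Treewidth 5.
One such decomposition:
Bags: B1 = {0, 1, 2, 3, 4, 5}
Tree: (single bag)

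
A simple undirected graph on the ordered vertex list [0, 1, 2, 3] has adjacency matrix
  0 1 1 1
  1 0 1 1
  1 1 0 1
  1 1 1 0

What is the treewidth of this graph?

A width-3 tree decomposition is:
Bags: B1 = {0, 1, 2, 3}
Tree: (single bag)
A single bag containing all 4 vertices is trivially a valid decomposition of width 3. Conversely, {0, 1, 2, 3} is a clique of size 4, and the vertices of any clique must share a bag in every tree decomposition; so some bag has ≥ 4 vertices and tw(G) ≥ 3. Therefore the treewidth is 3.

3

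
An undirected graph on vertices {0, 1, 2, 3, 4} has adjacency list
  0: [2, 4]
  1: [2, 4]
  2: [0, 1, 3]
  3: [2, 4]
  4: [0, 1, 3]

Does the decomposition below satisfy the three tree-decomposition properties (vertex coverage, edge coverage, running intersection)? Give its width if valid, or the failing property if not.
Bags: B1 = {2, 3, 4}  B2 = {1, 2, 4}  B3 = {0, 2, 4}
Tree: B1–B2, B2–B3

Checking the three conditions: (i) the bags cover all of {0, 1, 2, 3, 4}; (ii) for each edge, some bag contains both endpoints; (iii) the bags containing any fixed vertex form a subtree. All hold, so the decomposition is valid with width 3 − 1 = 2.

Yes; width 2.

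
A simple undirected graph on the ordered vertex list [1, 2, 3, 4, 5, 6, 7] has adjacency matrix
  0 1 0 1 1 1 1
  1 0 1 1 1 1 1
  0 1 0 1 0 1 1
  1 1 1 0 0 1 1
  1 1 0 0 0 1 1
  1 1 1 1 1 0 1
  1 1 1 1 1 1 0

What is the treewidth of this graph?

4

A width-4 tree decomposition is:
Bags: B1 = {1, 2, 4, 6, 7}  B2 = {2, 3, 4, 6, 7}  B3 = {1, 2, 5, 6, 7}
Tree: B1–B2, B1–B3
Every bag has size at most 5, so the width is 5 − 1 = 4 and tw(G) ≤ 4. For the lower bound, the 5 vertices {1, 2, 4, 6, 7} are pairwise adjacent, and any tree decomposition puts a clique entirely inside one bag — forcing width ≥ 4. Therefore the treewidth is 4.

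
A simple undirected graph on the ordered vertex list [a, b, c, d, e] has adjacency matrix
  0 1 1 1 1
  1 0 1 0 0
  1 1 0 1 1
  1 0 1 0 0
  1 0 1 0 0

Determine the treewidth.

A width-2 tree decomposition is:
Bags: B1 = {a, b, c}  B2 = {a, c, e}  B3 = {a, c, d}
Tree: B1–B2, B1–B3
The largest bag has 3 vertices, giving width 2; this decomposition certifies tw(G) ≤ 2. On the other hand G contains the 3-clique {a, c, d}. A clique must lie in a single bag of any decomposition, so no decomposition can have width below 2. Hence tw(G) = 2 exactly.

2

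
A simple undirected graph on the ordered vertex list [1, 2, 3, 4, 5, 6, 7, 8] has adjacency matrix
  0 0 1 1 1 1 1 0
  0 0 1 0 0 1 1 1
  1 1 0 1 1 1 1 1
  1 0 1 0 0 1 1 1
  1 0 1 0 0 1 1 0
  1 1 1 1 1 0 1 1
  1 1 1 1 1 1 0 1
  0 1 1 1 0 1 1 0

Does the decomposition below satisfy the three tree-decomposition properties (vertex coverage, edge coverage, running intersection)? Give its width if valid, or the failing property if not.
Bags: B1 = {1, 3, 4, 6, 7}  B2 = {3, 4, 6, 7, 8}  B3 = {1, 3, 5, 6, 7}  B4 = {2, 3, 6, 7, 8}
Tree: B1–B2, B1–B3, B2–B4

Yes; width 4.

Checking the three conditions: (i) the bags cover all of {1, 2, 3, 4, 5, 6, 7, 8}; (ii) for each edge, some bag contains both endpoints; (iii) the bags containing any fixed vertex form a subtree. All hold, so the decomposition is valid with width 5 − 1 = 4.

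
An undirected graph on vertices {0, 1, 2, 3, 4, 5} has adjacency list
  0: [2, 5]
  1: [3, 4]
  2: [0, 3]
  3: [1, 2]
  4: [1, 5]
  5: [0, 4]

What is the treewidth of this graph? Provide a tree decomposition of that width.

Treewidth 2.
One optimal decomposition is:
Bags: B1 = {1, 4, 5}  B2 = {0, 1, 5}  B3 = {0, 1, 2}  B4 = {1, 2, 3}
Tree: B1–B2, B2–B3, B3–B4

Each bag holds 3 vertices, so the decomposition has width 2, which upper-bounds the treewidth. Since 1–4–5–0–2–3–1 is a cycle in G, G is not acyclic. Forests are exactly the graphs of treewidth ≤ 1, so tw(G) ≥ 2. Combining the bounds, tw(G) = 2.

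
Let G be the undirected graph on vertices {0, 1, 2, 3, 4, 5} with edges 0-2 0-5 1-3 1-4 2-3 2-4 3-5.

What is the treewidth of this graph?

2

A width-2 tree decomposition is:
Bags: B1 = {0, 3, 5}  B2 = {0, 2, 3}  B3 = {1, 2, 3}  B4 = {1, 2, 4}
Tree: B1–B2, B2–B3, B3–B4
Every bag has size at most 3, so the width is 3 − 1 = 2 and tw(G) ≤ 2. Since 5–0–2–3–5 is a cycle in G, G is not acyclic. Forests are exactly the graphs of treewidth ≤ 1, so tw(G) ≥ 2. Therefore the treewidth is 2.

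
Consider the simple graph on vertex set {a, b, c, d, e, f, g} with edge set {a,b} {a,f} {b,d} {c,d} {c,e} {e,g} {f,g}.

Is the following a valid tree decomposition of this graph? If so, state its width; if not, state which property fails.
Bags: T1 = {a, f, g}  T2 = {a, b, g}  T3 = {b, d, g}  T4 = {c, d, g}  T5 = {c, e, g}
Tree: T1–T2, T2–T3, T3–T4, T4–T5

Yes; width 2.

Every vertex of G appears in some bag (union = {a, b, c, d, e, f, g}); every edge is covered by a bag; and for each vertex v the set of bags containing v is connected in the bag tree. The decomposition is therefore valid. The largest bag has 3 vertices, so the width is 2.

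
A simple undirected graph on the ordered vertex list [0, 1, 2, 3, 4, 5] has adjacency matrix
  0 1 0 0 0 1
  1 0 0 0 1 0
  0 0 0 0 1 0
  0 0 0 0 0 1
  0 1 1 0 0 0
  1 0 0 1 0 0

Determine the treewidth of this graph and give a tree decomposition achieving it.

The largest bag has 2 vertices, giving width 1; this decomposition certifies tw(G) ≤ 1. Since G has at least one edge (e.g. 2–4), it is not an edgeless graph, so tw(G) ≥ 1. Hence tw(G) = 1 exactly.

Treewidth 1.
One optimal decomposition is:
Bags: B1 = {2, 4}  B2 = {1, 4}  B3 = {0, 1}  B4 = {0, 5}  B5 = {3, 5}
Tree: B1–B2, B2–B3, B3–B4, B4–B5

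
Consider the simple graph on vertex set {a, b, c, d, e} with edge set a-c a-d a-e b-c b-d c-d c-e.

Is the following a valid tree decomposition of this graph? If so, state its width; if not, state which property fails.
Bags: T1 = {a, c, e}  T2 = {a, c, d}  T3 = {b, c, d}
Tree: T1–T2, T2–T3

Yes; width 2.

Every vertex of G appears in some bag (union = {a, b, c, d, e}); every edge is covered by a bag; and for each vertex v the set of bags containing v is connected in the bag tree. The decomposition is therefore valid. The largest bag has 3 vertices, so the width is 2.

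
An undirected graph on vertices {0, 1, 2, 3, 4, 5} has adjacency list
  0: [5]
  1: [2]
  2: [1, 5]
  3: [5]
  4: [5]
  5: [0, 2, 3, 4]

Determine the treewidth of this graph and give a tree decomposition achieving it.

Treewidth 1.
Bags: B1 = {2, 5}  B2 = {0, 5}  B3 = {1, 2}  B4 = {4, 5}  B5 = {3, 5}
Tree: B1–B2, B1–B3, B1–B4, B4–B5

Each bag holds 2 vertices, so the decomposition has width 1, which upper-bounds the treewidth. G has an edge, so its treewidth is at least 1. Therefore the treewidth is 1.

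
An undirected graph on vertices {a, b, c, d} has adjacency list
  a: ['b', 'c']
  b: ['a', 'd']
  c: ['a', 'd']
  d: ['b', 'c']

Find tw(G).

A width-2 tree decomposition is:
Bags: B1 = {a, b, d}  B2 = {a, c, d}
Tree: B1–B2
Each bag holds 3 vertices, so the decomposition has width 2, which upper-bounds the treewidth. The edges a–b–d–c–a form a cycle, so G is not a tree and its treewidth is at least 2. The upper and lower bounds meet at 2, so that is the treewidth.

2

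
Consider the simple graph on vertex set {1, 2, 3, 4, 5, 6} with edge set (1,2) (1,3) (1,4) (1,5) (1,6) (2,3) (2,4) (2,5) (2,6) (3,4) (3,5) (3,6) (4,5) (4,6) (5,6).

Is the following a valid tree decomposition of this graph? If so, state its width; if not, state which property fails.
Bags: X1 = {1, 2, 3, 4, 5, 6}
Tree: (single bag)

Checking the three conditions: (i) the bags cover all of {1, 2, 3, 4, 5, 6}; (ii) for each edge, some bag contains both endpoints; (iii) the bags containing any fixed vertex form a subtree. All hold, so the decomposition is valid with width 6 − 1 = 5.

Yes; width 5.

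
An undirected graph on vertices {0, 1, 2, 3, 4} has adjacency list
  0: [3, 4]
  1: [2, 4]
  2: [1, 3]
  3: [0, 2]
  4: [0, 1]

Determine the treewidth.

A width-2 tree decomposition is:
Bags: B1 = {0, 2, 3}  B2 = {0, 1, 2}  B3 = {0, 1, 4}
Tree: B1–B2, B2–B3
Every bag has size at most 3, so the width is 3 − 1 = 2 and tw(G) ≤ 2. The edges 0–3–2–1–4–0 form a cycle, so G is not a tree and its treewidth is at least 2. The upper and lower bounds meet at 2, so that is the treewidth.

2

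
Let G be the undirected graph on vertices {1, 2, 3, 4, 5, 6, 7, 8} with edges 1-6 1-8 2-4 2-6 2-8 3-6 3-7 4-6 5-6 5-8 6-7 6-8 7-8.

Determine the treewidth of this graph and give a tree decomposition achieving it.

Treewidth 2.
One optimal decomposition is:
Bags: B1 = {2, 6, 8}  B2 = {6, 7, 8}  B3 = {2, 4, 6}  B4 = {3, 6, 7}  B5 = {1, 6, 8}  B6 = {5, 6, 8}
Tree: B1–B2, B1–B3, B2–B4, B1–B5, B1–B6

The largest bag has 3 vertices, giving width 2; this decomposition certifies tw(G) ≤ 2. For the lower bound, the 3 vertices {1, 6, 8} are pairwise adjacent, and any tree decomposition puts a clique entirely inside one bag — forcing width ≥ 2. Combining the bounds, tw(G) = 2.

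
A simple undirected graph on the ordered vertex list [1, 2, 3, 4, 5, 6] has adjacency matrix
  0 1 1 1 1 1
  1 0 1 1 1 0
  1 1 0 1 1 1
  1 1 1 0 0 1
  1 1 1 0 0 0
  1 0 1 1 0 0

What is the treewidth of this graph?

A width-3 tree decomposition is:
Bags: B1 = {1, 2, 3, 4}  B2 = {1, 2, 3, 5}  B3 = {1, 3, 4, 6}
Tree: B1–B2, B1–B3
The largest bag has 4 vertices, giving width 3; this decomposition certifies tw(G) ≤ 3. For the lower bound, the 4 vertices {1, 2, 3, 4} are pairwise adjacent, and any tree decomposition puts a clique entirely inside one bag — forcing width ≥ 3. Therefore the treewidth is 3.

3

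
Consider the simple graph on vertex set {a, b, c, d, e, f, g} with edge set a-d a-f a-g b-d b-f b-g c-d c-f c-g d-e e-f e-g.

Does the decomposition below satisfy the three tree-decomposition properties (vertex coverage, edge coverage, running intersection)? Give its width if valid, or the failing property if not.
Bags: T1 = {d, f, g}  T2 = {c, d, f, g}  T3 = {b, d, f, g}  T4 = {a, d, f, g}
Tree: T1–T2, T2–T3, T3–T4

A tree decomposition must satisfy three properties: every vertex lies in some bag; for every edge, both endpoints lie together in some bag; and for every vertex, the bags containing it form a connected subtree. Here vertex e appears in no bag, so the decomposition is invalid.

No — vertex e appears in no bag.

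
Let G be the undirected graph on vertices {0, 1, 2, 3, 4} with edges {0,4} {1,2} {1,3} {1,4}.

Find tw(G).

A width-1 tree decomposition is:
Bags: B1 = {1, 4}  B2 = {0, 4}  B3 = {1, 2}  B4 = {1, 3}
Tree: B1–B2, B1–B3, B1–B4
Every bag has size at most 2, so the width is 2 − 1 = 1 and tw(G) ≤ 1. Any graph with an edge has treewidth ≥ 1, and G has the edge 4–1. The upper and lower bounds meet at 1, so that is the treewidth.

1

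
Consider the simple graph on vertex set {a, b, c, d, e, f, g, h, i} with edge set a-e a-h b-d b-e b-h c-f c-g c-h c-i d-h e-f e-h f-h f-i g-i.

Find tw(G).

A width-2 tree decomposition is:
Bags: B1 = {b, e, h}  B2 = {e, f, h}  B3 = {a, e, h}  B4 = {b, d, h}  B5 = {c, f, h}  B6 = {c, f, i}  B7 = {c, g, i}
Tree: B1–B2, B2–B3, B1–B4, B2–B5, B5–B6, B6–B7
The largest bag has 3 vertices, giving width 2; this decomposition certifies tw(G) ≤ 2. On the other hand G contains the 3-clique {c, g, i}. A clique must lie in a single bag of any decomposition, so no decomposition can have width below 2. Combining the bounds, tw(G) = 2.

2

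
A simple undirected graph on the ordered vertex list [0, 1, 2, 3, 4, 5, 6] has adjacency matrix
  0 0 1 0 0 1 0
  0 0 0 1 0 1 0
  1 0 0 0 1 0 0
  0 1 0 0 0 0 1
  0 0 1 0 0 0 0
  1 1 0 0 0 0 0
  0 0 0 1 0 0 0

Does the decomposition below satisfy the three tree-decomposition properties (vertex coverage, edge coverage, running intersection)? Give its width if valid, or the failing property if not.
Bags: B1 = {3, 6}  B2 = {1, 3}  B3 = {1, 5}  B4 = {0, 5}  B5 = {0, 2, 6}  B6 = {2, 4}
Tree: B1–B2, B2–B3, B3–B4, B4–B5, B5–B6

A tree decomposition must satisfy three properties: every vertex lies in some bag; for every edge, both endpoints lie together in some bag; and for every vertex, the bags containing it form a connected subtree. Here bags containing vertex 6 are not connected in the tree, so the decomposition is invalid.

No — bags containing vertex 6 are not connected in the tree.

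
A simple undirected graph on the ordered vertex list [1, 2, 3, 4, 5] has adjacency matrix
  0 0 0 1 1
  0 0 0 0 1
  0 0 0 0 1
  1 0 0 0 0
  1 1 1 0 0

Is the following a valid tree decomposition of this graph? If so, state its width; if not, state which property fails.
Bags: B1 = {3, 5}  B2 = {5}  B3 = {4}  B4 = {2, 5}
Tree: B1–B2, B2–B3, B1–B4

No — vertex 1 appears in no bag.

A tree decomposition must satisfy three properties: every vertex lies in some bag; for every edge, both endpoints lie together in some bag; and for every vertex, the bags containing it form a connected subtree. Here vertex 1 appears in no bag, so the decomposition is invalid.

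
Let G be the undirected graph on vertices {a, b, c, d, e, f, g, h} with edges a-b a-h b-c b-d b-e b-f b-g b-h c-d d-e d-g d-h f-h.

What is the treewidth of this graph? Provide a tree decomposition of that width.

Treewidth 2.
Bags: B1 = {b, d, e}  B2 = {b, d, h}  B3 = {b, c, d}  B4 = {b, d, g}  B5 = {a, b, h}  B6 = {b, f, h}
Tree: B1–B2, B1–B3, B2–B4, B2–B5, B5–B6

Every bag has size at most 3, so the width is 3 − 1 = 2 and tw(G) ≤ 2. Conversely, {b, d, g} is a clique of size 3, and the vertices of any clique must share a bag in every tree decomposition; so some bag has ≥ 3 vertices and tw(G) ≥ 2. Hence tw(G) = 2 exactly.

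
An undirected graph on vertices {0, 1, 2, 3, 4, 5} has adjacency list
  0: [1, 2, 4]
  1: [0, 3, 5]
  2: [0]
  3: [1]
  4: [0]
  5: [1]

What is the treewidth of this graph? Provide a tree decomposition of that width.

Every bag has size at most 2, so the width is 2 − 1 = 1 and tw(G) ≤ 1. Since G has at least one edge (e.g. 1–3), it is not an edgeless graph, so tw(G) ≥ 1. The upper and lower bounds meet at 1, so that is the treewidth.

Treewidth 1.
Bags: B1 = {1, 3}  B2 = {0, 1}  B3 = {0, 2}  B4 = {0, 4}  B5 = {1, 5}
Tree: B1–B2, B2–B3, B3–B4, B2–B5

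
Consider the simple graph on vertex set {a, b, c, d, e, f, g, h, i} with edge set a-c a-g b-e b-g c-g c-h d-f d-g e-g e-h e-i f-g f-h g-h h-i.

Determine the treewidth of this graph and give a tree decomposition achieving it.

Treewidth 2.
Bags: B1 = {c, g, h}  B2 = {a, c, g}  B3 = {f, g, h}  B4 = {e, g, h}  B5 = {e, h, i}  B6 = {b, e, g}  B7 = {d, f, g}
Tree: B1–B2, B1–B3, B1–B4, B4–B5, B4–B6, B3–B7

The largest bag has 3 vertices, giving width 2; this decomposition certifies tw(G) ≤ 2. For the lower bound, the 3 vertices {d, f, g} are pairwise adjacent, and any tree decomposition puts a clique entirely inside one bag — forcing width ≥ 2. Combining the bounds, tw(G) = 2.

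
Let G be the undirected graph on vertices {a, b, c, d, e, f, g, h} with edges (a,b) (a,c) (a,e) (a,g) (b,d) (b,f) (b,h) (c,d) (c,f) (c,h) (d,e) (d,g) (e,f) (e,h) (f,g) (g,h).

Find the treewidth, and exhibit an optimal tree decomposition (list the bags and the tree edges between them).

Treewidth 4.
One such decomposition:
Bags: B1 = {a, b, d, f, h}  B2 = {a, d, f, g, h}  B3 = {a, c, d, f, h}  B4 = {a, d, e, f, h}
Tree: B1–B2, B2–B3, B3–B4

The largest bag has 5 vertices, giving width 4; this decomposition certifies tw(G) ≤ 4. For the lower bound: the 5 vertex sets {b,h}, {f,g}, {a,c}, {d}, {e} are disjoint, each induces a connected subgraph, and every pair is joined by at least one edge of G. Contracting each set to a single vertex therefore yields K_{5} as a minor, and since treewidth is minor-monotone, tw(G) ≥ tw(K_{5}) = 4. Therefore the treewidth is 4.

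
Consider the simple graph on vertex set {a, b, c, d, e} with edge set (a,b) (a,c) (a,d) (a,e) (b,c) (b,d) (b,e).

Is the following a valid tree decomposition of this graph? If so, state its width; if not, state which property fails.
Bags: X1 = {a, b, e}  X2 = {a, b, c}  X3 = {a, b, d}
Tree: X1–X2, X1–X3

Checking the three conditions: (i) the bags cover all of {a, b, c, d, e}; (ii) for each edge, some bag contains both endpoints; (iii) the bags containing any fixed vertex form a subtree. All hold, so the decomposition is valid with width 3 − 1 = 2.

Yes; width 2.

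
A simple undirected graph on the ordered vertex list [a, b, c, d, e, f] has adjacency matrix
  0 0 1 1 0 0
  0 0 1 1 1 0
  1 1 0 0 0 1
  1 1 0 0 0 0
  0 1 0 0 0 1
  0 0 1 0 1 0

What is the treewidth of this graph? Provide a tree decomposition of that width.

The largest bag has 3 vertices, giving width 2; this decomposition certifies tw(G) ≤ 2. The edges f–e–b–c–f form a cycle, so G is not a tree and its treewidth is at least 2. The upper and lower bounds meet at 2, so that is the treewidth.

Treewidth 2.
One such decomposition:
Bags: B1 = {c, e, f}  B2 = {b, c, e}  B3 = {a, b, c}  B4 = {a, b, d}
Tree: B1–B2, B2–B3, B3–B4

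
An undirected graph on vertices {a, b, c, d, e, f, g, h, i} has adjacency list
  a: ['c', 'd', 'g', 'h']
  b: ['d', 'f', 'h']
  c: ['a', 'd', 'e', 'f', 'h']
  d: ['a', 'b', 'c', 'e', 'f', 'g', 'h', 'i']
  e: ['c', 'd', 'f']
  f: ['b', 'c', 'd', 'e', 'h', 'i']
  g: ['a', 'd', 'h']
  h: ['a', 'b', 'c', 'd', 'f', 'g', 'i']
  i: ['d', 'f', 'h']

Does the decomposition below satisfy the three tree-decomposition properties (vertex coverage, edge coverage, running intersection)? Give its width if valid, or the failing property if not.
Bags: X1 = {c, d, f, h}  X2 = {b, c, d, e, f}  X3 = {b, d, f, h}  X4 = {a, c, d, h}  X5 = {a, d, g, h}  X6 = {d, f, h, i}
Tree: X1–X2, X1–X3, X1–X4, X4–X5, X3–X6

A tree decomposition must satisfy three properties: every vertex lies in some bag; for every edge, both endpoints lie together in some bag; and for every vertex, the bags containing it form a connected subtree. Here bags containing vertex b are not connected in the tree, so the decomposition is invalid.

No — bags containing vertex b are not connected in the tree.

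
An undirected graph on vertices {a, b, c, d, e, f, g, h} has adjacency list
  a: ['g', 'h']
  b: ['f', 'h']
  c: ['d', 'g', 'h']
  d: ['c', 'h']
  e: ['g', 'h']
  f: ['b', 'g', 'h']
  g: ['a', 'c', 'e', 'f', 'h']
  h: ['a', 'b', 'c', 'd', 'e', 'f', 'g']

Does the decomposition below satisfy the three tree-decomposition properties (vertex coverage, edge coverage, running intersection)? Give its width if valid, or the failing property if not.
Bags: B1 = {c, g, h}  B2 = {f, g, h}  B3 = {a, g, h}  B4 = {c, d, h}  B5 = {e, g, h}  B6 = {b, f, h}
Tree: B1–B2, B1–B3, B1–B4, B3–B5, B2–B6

Checking the three conditions: (i) the bags cover all of {a, b, c, d, e, f, g, h}; (ii) for each edge, some bag contains both endpoints; (iii) the bags containing any fixed vertex form a subtree. All hold, so the decomposition is valid with width 3 − 1 = 2.

Yes; width 2.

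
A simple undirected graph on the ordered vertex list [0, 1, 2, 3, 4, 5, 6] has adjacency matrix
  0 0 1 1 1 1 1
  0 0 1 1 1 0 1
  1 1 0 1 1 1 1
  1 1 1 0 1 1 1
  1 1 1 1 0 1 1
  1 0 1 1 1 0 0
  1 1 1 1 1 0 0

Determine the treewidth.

A width-4 tree decomposition is:
Bags: B1 = {0, 2, 3, 4, 5}  B2 = {0, 2, 3, 4, 6}  B3 = {1, 2, 3, 4, 6}
Tree: B1–B2, B2–B3
Every bag has size at most 5, so the width is 5 − 1 = 4 and tw(G) ≤ 4. Conversely, {0, 2, 3, 4, 5} is a clique of size 5, and the vertices of any clique must share a bag in every tree decomposition; so some bag has ≥ 5 vertices and tw(G) ≥ 4. Combining the bounds, tw(G) = 4.

4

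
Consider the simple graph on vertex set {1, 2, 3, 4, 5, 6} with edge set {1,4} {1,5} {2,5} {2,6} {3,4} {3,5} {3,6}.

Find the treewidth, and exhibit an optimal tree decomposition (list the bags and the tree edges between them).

Every bag has size at most 3, so the width is 3 − 1 = 2 and tw(G) ≤ 2. The edges 6–2–5–3–6 form a cycle, so G is not a tree and its treewidth is at least 2. Therefore the treewidth is 2.

Treewidth 2.
One such decomposition:
Bags: B1 = {2, 3, 6}  B2 = {2, 3, 5}  B3 = {3, 4, 5}  B4 = {1, 4, 5}
Tree: B1–B2, B2–B3, B3–B4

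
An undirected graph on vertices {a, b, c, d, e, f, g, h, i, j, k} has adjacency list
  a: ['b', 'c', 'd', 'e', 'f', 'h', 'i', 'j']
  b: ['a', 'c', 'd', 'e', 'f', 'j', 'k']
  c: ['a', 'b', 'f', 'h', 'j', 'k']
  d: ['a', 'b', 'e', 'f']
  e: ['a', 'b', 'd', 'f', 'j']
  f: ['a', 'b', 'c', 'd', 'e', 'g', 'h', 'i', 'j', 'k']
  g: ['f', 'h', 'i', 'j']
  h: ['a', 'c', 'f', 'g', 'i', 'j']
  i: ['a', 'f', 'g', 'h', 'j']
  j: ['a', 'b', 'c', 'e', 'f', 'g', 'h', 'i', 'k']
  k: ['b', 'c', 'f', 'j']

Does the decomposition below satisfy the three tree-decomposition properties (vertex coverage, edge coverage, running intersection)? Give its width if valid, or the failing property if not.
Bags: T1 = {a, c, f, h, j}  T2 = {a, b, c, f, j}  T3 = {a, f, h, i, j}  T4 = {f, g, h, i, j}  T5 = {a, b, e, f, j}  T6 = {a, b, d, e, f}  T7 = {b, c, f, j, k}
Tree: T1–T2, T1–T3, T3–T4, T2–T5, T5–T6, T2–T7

Every vertex of G appears in some bag (union = {a, b, c, d, e, f, g, h, i, j, k}); every edge is covered by a bag; and for each vertex v the set of bags containing v is connected in the bag tree. The decomposition is therefore valid. The largest bag has 5 vertices, so the width is 4.

Yes; width 4.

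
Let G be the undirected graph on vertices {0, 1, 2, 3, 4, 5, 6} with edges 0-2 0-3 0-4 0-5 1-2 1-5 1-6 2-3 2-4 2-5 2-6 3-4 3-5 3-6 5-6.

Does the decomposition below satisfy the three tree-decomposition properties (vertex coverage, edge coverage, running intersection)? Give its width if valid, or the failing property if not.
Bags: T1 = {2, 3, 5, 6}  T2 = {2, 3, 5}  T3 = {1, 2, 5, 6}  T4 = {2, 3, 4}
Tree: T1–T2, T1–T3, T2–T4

No — vertex 0 appears in no bag.

A tree decomposition must satisfy three properties: every vertex lies in some bag; for every edge, both endpoints lie together in some bag; and for every vertex, the bags containing it form a connected subtree. Here vertex 0 appears in no bag, so the decomposition is invalid.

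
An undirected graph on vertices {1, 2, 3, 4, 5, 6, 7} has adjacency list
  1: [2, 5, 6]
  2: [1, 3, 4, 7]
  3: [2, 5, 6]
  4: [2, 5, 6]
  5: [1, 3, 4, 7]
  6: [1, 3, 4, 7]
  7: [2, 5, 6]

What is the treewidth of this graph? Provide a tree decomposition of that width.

Treewidth 3.
One such decomposition:
Bags: B1 = {2, 5, 6, 7}  B2 = {2, 4, 5, 6}  B3 = {2, 3, 5, 6}  B4 = {1, 2, 5, 6}
Tree: B1–B2, B2–B3, B3–B4

The largest bag has 4 vertices, giving width 3; this decomposition certifies tw(G) ≤ 3. For the lower bound: the 4 vertex sets {5,7}, {2,4}, {6}, {3} are disjoint, each induces a connected subgraph, and every pair is joined by at least one edge of G. Contracting each set to a single vertex therefore yields K_{4} as a minor, and since treewidth is minor-monotone, tw(G) ≥ tw(K_{4}) = 3. Combining the bounds, tw(G) = 3.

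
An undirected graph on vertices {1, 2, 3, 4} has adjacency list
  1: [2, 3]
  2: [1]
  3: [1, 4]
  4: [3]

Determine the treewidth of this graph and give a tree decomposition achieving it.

Each bag holds 2 vertices, so the decomposition has width 1, which upper-bounds the treewidth. Any graph with an edge has treewidth ≥ 1, and G has the edge 4–3. Combining the bounds, tw(G) = 1.

Treewidth 1.
One optimal decomposition is:
Bags: B1 = {3, 4}  B2 = {1, 3}  B3 = {1, 2}
Tree: B1–B2, B2–B3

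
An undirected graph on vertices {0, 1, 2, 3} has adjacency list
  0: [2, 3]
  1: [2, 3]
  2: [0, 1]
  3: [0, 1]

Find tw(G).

A width-2 tree decomposition is:
Bags: B1 = {1, 2, 3}  B2 = {0, 2, 3}
Tree: B1–B2
The largest bag has 3 vertices, giving width 2; this decomposition certifies tw(G) ≤ 2. Since 3–1–2–0–3 is a cycle in G, G is not acyclic. Forests are exactly the graphs of treewidth ≤ 1, so tw(G) ≥ 2. Therefore the treewidth is 2.

2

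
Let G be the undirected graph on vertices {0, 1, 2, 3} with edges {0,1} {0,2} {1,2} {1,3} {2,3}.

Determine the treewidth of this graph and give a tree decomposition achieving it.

Treewidth 2.
One optimal decomposition is:
Bags: B1 = {1, 2, 3}  B2 = {0, 1, 2}
Tree: B1–B2

The largest bag has 3 vertices, giving width 2; this decomposition certifies tw(G) ≤ 2. For the lower bound, the 3 vertices {0, 1, 2} are pairwise adjacent, and any tree decomposition puts a clique entirely inside one bag — forcing width ≥ 2. Hence tw(G) = 2 exactly.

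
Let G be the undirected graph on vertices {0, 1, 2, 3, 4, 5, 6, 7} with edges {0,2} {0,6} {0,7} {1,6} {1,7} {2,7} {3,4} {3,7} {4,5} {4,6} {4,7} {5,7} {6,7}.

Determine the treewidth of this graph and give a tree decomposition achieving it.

Treewidth 2.
One optimal decomposition is:
Bags: B1 = {0, 6, 7}  B2 = {0, 2, 7}  B3 = {4, 6, 7}  B4 = {4, 5, 7}  B5 = {3, 4, 7}  B6 = {1, 6, 7}
Tree: B1–B2, B1–B3, B3–B4, B4–B5, B3–B6

The largest bag has 3 vertices, giving width 2; this decomposition certifies tw(G) ≤ 2. For the lower bound, the 3 vertices {0, 2, 7} are pairwise adjacent, and any tree decomposition puts a clique entirely inside one bag — forcing width ≥ 2. Hence tw(G) = 2 exactly.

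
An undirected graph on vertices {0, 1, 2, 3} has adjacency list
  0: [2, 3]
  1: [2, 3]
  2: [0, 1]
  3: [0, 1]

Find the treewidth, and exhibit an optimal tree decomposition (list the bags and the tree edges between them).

The largest bag has 3 vertices, giving width 2; this decomposition certifies tw(G) ≤ 2. The edges 0–2–1–3–0 form a cycle, so G is not a tree and its treewidth is at least 2. Therefore the treewidth is 2.

Treewidth 2.
Bags: B1 = {0, 1, 2}  B2 = {0, 1, 3}
Tree: B1–B2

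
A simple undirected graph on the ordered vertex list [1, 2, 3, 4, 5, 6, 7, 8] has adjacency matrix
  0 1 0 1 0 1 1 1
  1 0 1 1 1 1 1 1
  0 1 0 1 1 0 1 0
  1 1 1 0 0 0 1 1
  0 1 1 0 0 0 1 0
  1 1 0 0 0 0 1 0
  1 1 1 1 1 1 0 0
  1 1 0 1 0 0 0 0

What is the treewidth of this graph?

A width-3 tree decomposition is:
Bags: B1 = {2, 3, 4, 7}  B2 = {2, 3, 5, 7}  B3 = {1, 2, 4, 7}  B4 = {1, 2, 6, 7}  B5 = {1, 2, 4, 8}
Tree: B1–B2, B1–B3, B3–B4, B3–B5
Every bag has size at most 4, so the width is 4 − 1 = 3 and tw(G) ≤ 3. On the other hand G contains the 4-clique {1, 2, 4, 8}. A clique must lie in a single bag of any decomposition, so no decomposition can have width below 3. Hence tw(G) = 3 exactly.

3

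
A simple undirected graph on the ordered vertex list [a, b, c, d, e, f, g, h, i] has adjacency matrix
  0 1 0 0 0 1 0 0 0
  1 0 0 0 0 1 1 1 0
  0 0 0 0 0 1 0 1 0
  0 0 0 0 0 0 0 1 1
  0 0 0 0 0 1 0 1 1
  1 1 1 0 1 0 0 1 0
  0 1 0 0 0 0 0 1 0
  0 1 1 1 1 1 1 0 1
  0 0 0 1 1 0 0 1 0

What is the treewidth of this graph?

A width-2 tree decomposition is:
Bags: B1 = {b, f, h}  B2 = {b, g, h}  B3 = {e, f, h}  B4 = {e, h, i}  B5 = {d, h, i}  B6 = {a, b, f}  B7 = {c, f, h}
Tree: B1–B2, B1–B3, B3–B4, B4–B5, B1–B6, B3–B7
The largest bag has 3 vertices, giving width 2; this decomposition certifies tw(G) ≤ 2. On the other hand G contains the 3-clique {d, h, i}. A clique must lie in a single bag of any decomposition, so no decomposition can have width below 2. Hence tw(G) = 2 exactly.

2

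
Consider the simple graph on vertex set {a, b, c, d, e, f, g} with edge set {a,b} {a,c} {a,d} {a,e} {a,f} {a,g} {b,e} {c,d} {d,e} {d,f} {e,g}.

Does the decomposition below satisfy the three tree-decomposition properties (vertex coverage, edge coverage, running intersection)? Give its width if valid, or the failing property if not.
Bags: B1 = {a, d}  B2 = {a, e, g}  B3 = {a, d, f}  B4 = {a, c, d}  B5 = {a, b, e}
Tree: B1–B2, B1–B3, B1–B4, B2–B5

A tree decomposition must satisfy three properties: every vertex lies in some bag; for every edge, both endpoints lie together in some bag; and for every vertex, the bags containing it form a connected subtree. Here edge (e,d) lies in no bag, so the decomposition is invalid.

No — edge (e,d) lies in no bag.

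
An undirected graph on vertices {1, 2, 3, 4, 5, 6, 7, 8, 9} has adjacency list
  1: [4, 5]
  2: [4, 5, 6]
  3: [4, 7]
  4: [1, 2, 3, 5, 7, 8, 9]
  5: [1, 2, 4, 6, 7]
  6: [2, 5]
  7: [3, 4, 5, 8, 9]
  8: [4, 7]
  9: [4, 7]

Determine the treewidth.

2

A width-2 tree decomposition is:
Bags: B1 = {4, 7, 9}  B2 = {4, 5, 7}  B3 = {1, 4, 5}  B4 = {2, 4, 5}  B5 = {3, 4, 7}  B6 = {2, 5, 6}  B7 = {4, 7, 8}
Tree: B1–B2, B2–B3, B2–B4, B2–B5, B4–B6, B1–B7
Each bag holds 3 vertices, so the decomposition has width 2, which upper-bounds the treewidth. On the other hand G contains the 3-clique {1, 4, 5}. A clique must lie in a single bag of any decomposition, so no decomposition can have width below 2. Hence tw(G) = 2 exactly.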